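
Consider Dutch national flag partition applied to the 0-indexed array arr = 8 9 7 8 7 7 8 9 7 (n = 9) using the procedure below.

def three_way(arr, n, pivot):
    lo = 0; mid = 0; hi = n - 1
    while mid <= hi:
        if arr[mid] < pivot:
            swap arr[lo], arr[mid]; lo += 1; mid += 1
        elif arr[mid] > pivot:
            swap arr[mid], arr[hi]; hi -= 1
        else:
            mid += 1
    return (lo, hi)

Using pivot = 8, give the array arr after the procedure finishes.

lo=0 mid=0 hi=8
8=8: mid=1
9>8: swap(1,8), hi=7 ⇒ 8 7 7 8 7 7 8 9 9
7<8: swap(0,1), lo=1 mid=2 ⇒ 7 8 7 8 7 7 8 9 9
7<8: swap(1,2), lo=2 mid=3 ⇒ 7 7 8 8 7 7 8 9 9
8=8: mid=4
7<8: swap(2,4), lo=3 mid=5 ⇒ 7 7 7 8 8 7 8 9 9
7<8: swap(3,5), lo=4 mid=6 ⇒ 7 7 7 7 8 8 8 9 9
8=8: mid=7
9>8: swap(7,7), hi=6 ⇒ 7 7 7 7 8 8 8 9 9
done. lo=4 hi=6; arr=7 7 7 7 8 8 8 9 9

7 7 7 7 8 8 8 9 9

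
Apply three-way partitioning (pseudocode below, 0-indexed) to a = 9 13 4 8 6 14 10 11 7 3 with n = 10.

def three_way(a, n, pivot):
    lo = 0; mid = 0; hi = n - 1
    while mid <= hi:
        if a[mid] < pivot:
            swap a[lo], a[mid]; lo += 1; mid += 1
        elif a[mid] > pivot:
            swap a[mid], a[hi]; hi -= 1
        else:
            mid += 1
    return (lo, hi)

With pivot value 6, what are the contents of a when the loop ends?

pivot = 6; lo=0, mid=0, hi=9
a[mid]=9>6: swap a[0],a[9]; hi=8 → 3 13 4 8 6 14 10 11 7 9
a[mid]=3<6: swap a[0],a[0]; lo=1,mid=1 → 3 13 4 8 6 14 10 11 7 9
a[mid]=13>6: swap a[1],a[8]; hi=7 → 3 7 4 8 6 14 10 11 13 9
a[mid]=7>6: swap a[1],a[7]; hi=6 → 3 11 4 8 6 14 10 7 13 9
a[mid]=11>6: swap a[1],a[6]; hi=5 → 3 10 4 8 6 14 11 7 13 9
a[mid]=10>6: swap a[1],a[5]; hi=4 → 3 14 4 8 6 10 11 7 13 9
a[mid]=14>6: swap a[1],a[4]; hi=3 → 3 6 4 8 14 10 11 7 13 9
a[mid]=6=6: mid=2
a[mid]=4<6: swap a[1],a[2]; lo=2,mid=3 → 3 4 6 8 14 10 11 7 13 9
a[mid]=8>6: swap a[3],a[3]; hi=2 → 3 4 6 8 14 10 11 7 13 9
end: lo=2, hi=2; a = 3 4 6 8 14 10 11 7 13 9

3 4 6 8 14 10 11 7 13 9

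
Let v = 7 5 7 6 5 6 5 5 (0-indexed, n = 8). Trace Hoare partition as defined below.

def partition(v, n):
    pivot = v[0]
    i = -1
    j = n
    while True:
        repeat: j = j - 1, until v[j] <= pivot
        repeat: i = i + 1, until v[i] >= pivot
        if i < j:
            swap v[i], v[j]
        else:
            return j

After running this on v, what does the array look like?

5 5 5 6 5 6 7 7

pivot=7
j stops at 7 (5), i stops at 0 (7); swap ⇒ 5 5 7 6 5 6 5 7
j stops at 6 (5), i stops at 2 (7); swap ⇒ 5 5 5 6 5 6 7 7
j stops at 5, i stops at 6; i≥j ⇒ return 5. v=5 5 5 6 5 6 7 7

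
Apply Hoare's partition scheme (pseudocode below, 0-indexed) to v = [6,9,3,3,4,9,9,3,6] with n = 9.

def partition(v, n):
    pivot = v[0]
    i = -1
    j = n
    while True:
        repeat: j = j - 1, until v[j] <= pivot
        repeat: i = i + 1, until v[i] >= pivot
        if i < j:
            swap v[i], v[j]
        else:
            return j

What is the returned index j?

4

pivot = v[0] = 6; i = -1, j = 9
j→8 (v[8]=6≤6), i→0 (v[0]=6≥6); i<j, swap → [6,9,3,3,4,9,9,3,6]
j→7 (v[7]=3≤6), i→1 (v[1]=9≥6); i<j, swap → [6,3,3,3,4,9,9,9,6]
j→4, i→5; i≥j, return j=4. v = [6,3,3,3,4,9,9,9,6]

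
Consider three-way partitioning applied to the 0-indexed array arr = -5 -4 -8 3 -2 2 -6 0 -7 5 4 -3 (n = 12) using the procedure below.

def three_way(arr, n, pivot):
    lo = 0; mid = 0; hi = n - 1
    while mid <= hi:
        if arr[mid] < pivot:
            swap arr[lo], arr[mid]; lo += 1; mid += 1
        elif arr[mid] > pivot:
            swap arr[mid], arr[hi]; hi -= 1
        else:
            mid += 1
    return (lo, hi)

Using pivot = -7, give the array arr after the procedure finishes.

pivot = -7; lo=0, mid=0, hi=11
arr[mid]=-5>-7: swap arr[0],arr[11]; hi=10 → -3 -4 -8 3 -2 2 -6 0 -7 5 4 -5
arr[mid]=-3>-7: swap arr[0],arr[10]; hi=9 → 4 -4 -8 3 -2 2 -6 0 -7 5 -3 -5
arr[mid]=4>-7: swap arr[0],arr[9]; hi=8 → 5 -4 -8 3 -2 2 -6 0 -7 4 -3 -5
arr[mid]=5>-7: swap arr[0],arr[8]; hi=7 → -7 -4 -8 3 -2 2 -6 0 5 4 -3 -5
arr[mid]=-7=-7: mid=1
arr[mid]=-4>-7: swap arr[1],arr[7]; hi=6 → -7 0 -8 3 -2 2 -6 -4 5 4 -3 -5
arr[mid]=0>-7: swap arr[1],arr[6]; hi=5 → -7 -6 -8 3 -2 2 0 -4 5 4 -3 -5
arr[mid]=-6>-7: swap arr[1],arr[5]; hi=4 → -7 2 -8 3 -2 -6 0 -4 5 4 -3 -5
arr[mid]=2>-7: swap arr[1],arr[4]; hi=3 → -7 -2 -8 3 2 -6 0 -4 5 4 -3 -5
arr[mid]=-2>-7: swap arr[1],arr[3]; hi=2 → -7 3 -8 -2 2 -6 0 -4 5 4 -3 -5
arr[mid]=3>-7: swap arr[1],arr[2]; hi=1 → -7 -8 3 -2 2 -6 0 -4 5 4 -3 -5
arr[mid]=-8<-7: swap arr[0],arr[1]; lo=1,mid=2 → -8 -7 3 -2 2 -6 0 -4 5 4 -3 -5
end: lo=1, hi=1; arr = -8 -7 3 -2 2 -6 0 -4 5 4 -3 -5

-8 -7 3 -2 2 -6 0 -4 5 4 -3 -5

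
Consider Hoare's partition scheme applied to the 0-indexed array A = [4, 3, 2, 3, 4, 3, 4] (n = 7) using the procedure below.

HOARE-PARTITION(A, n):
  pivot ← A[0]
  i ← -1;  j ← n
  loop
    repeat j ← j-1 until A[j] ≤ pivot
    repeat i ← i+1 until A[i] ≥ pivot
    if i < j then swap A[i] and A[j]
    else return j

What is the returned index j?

pivot = A[0] = 4; i = -1, j = 7
j→6 (A[6]=4≤4), i→0 (A[0]=4≥4); i<j, swap → [4, 3, 2, 3, 4, 3, 4]
j→5 (A[5]=3≤4), i→4 (A[4]=4≥4); i<j, swap → [4, 3, 2, 3, 3, 4, 4]
j→4, i→5; i≥j, return j=4. A = [4, 3, 2, 3, 3, 4, 4]

4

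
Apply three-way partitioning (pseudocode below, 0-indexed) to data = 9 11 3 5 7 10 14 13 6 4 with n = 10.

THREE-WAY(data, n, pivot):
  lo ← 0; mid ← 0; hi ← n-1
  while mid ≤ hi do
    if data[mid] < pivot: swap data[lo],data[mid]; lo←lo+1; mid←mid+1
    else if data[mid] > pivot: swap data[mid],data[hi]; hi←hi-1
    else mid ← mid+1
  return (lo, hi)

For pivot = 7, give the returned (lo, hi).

(4, 4)

lo=0 mid=0 hi=9
9>7: swap(0,9), hi=8 ⇒ 4 11 3 5 7 10 14 13 6 9
4<7: swap(0,0), lo=1 mid=1 ⇒ 4 11 3 5 7 10 14 13 6 9
11>7: swap(1,8), hi=7 ⇒ 4 6 3 5 7 10 14 13 11 9
6<7: swap(1,1), lo=2 mid=2 ⇒ 4 6 3 5 7 10 14 13 11 9
3<7: swap(2,2), lo=3 mid=3 ⇒ 4 6 3 5 7 10 14 13 11 9
5<7: swap(3,3), lo=4 mid=4 ⇒ 4 6 3 5 7 10 14 13 11 9
7=7: mid=5
10>7: swap(5,7), hi=6 ⇒ 4 6 3 5 7 13 14 10 11 9
13>7: swap(5,6), hi=5 ⇒ 4 6 3 5 7 14 13 10 11 9
14>7: swap(5,5), hi=4 ⇒ 4 6 3 5 7 14 13 10 11 9
done. lo=4 hi=4; data=4 6 3 5 7 14 13 10 11 9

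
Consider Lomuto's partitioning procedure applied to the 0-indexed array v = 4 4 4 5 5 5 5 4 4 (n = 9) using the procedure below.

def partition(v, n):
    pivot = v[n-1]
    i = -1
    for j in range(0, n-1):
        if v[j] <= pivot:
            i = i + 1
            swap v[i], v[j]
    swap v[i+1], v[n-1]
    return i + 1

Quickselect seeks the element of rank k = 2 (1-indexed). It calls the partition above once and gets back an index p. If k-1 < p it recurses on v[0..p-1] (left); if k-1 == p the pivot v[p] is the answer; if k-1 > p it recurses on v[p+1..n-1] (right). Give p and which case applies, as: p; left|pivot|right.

pivot = v[8] = 4; i = -1
j=0: v[0]=4 ≤ 4 → i=0, swap v[0],v[0] (no change) → 4 4 4 5 5 5 5 4 4
j=1: v[1]=4 ≤ 4 → i=1, swap v[1],v[1] (no change) → 4 4 4 5 5 5 5 4 4
j=2: v[2]=4 ≤ 4 → i=2, swap v[2],v[2] (no change) → 4 4 4 5 5 5 5 4 4
j=3: v[3]=5 > 4 → no swap
j=4: v[4]=5 > 4 → no swap
j=5: v[5]=5 > 4 → no swap
j=6: v[6]=5 > 4 → no swap
j=7: v[7]=4 ≤ 4 → i=3, swap v[3],v[7] → 4 4 4 4 5 5 5 5 4
final swap v[4],v[8] → 4 4 4 4 4 5 5 5 5; return 4
p = 4; k-1 = 1 < 4 ⇒ left

4; left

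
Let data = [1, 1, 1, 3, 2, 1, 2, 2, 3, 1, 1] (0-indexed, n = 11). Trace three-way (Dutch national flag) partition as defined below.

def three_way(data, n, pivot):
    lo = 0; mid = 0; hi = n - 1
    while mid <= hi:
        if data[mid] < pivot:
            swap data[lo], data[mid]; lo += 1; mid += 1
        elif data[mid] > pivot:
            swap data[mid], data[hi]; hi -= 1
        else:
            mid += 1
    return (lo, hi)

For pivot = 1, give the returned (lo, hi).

(0, 5)

pivot = 1; lo=0, mid=0, hi=10
data[mid]=1=1: mid=1
data[mid]=1=1: mid=2
data[mid]=1=1: mid=3
data[mid]=3>1: swap data[3],data[10]; hi=9 → [1, 1, 1, 1, 2, 1, 2, 2, 3, 1, 3]
data[mid]=1=1: mid=4
data[mid]=2>1: swap data[4],data[9]; hi=8 → [1, 1, 1, 1, 1, 1, 2, 2, 3, 2, 3]
data[mid]=1=1: mid=5
data[mid]=1=1: mid=6
data[mid]=2>1: swap data[6],data[8]; hi=7 → [1, 1, 1, 1, 1, 1, 3, 2, 2, 2, 3]
data[mid]=3>1: swap data[6],data[7]; hi=6 → [1, 1, 1, 1, 1, 1, 2, 3, 2, 2, 3]
data[mid]=2>1: swap data[6],data[6]; hi=5 → [1, 1, 1, 1, 1, 1, 2, 3, 2, 2, 3]
end: lo=0, hi=5; data = [1, 1, 1, 1, 1, 1, 2, 3, 2, 2, 3]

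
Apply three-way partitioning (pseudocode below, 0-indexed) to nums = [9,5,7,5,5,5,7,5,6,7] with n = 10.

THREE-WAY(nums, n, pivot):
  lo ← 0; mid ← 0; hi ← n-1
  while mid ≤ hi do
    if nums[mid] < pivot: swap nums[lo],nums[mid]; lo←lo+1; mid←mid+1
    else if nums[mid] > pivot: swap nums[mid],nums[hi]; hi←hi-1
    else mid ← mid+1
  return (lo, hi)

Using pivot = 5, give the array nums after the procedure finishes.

pivot = 5; lo=0, mid=0, hi=9
nums[mid]=9>5: swap nums[0],nums[9]; hi=8 → [7,5,7,5,5,5,7,5,6,9]
nums[mid]=7>5: swap nums[0],nums[8]; hi=7 → [6,5,7,5,5,5,7,5,7,9]
nums[mid]=6>5: swap nums[0],nums[7]; hi=6 → [5,5,7,5,5,5,7,6,7,9]
nums[mid]=5=5: mid=1
nums[mid]=5=5: mid=2
nums[mid]=7>5: swap nums[2],nums[6]; hi=5 → [5,5,7,5,5,5,7,6,7,9]
nums[mid]=7>5: swap nums[2],nums[5]; hi=4 → [5,5,5,5,5,7,7,6,7,9]
nums[mid]=5=5: mid=3
nums[mid]=5=5: mid=4
nums[mid]=5=5: mid=5
end: lo=0, hi=4; nums = [5,5,5,5,5,7,7,6,7,9]

[5,5,5,5,5,7,7,6,7,9]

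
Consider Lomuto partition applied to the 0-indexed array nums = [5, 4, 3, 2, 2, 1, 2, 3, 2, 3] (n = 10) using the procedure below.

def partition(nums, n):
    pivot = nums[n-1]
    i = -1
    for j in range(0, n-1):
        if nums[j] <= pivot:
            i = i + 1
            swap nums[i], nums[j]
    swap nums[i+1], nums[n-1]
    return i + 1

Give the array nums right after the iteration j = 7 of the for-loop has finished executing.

pivot = nums[9] = 3; i = -1
j=0: nums[0]=5 > 3 → no swap
j=1: nums[1]=4 > 3 → no swap
j=2: nums[2]=3 ≤ 3 → i=0, swap nums[0],nums[2] → [3, 4, 5, 2, 2, 1, 2, 3, 2, 3]
j=3: nums[3]=2 ≤ 3 → i=1, swap nums[1],nums[3] → [3, 2, 5, 4, 2, 1, 2, 3, 2, 3]
j=4: nums[4]=2 ≤ 3 → i=2, swap nums[2],nums[4] → [3, 2, 2, 4, 5, 1, 2, 3, 2, 3]
j=5: nums[5]=1 ≤ 3 → i=3, swap nums[3],nums[5] → [3, 2, 2, 1, 5, 4, 2, 3, 2, 3]
j=6: nums[6]=2 ≤ 3 → i=4, swap nums[4],nums[6] → [3, 2, 2, 1, 2, 4, 5, 3, 2, 3]
j=7: nums[7]=3 ≤ 3 → i=5, swap nums[5],nums[7] → [3, 2, 2, 1, 2, 3, 5, 4, 2, 3]
(after j=7) nums = [3, 2, 2, 1, 2, 3, 5, 4, 2, 3]

[3, 2, 2, 1, 2, 3, 5, 4, 2, 3]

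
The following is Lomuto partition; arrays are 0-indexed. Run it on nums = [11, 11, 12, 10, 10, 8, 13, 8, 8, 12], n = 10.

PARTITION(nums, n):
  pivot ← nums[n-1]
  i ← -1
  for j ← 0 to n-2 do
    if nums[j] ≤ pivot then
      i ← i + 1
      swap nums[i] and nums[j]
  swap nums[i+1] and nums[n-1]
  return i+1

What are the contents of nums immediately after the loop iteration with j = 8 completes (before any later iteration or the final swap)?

[11, 11, 12, 10, 10, 8, 8, 8, 13, 12]

pivot = nums[9] = 12; i = -1
j=0: nums[0]=11 ≤ 12 → i=0, swap nums[0],nums[0] (no change) → [11, 11, 12, 10, 10, 8, 13, 8, 8, 12]
j=1: nums[1]=11 ≤ 12 → i=1, swap nums[1],nums[1] (no change) → [11, 11, 12, 10, 10, 8, 13, 8, 8, 12]
j=2: nums[2]=12 ≤ 12 → i=2, swap nums[2],nums[2] (no change) → [11, 11, 12, 10, 10, 8, 13, 8, 8, 12]
j=3: nums[3]=10 ≤ 12 → i=3, swap nums[3],nums[3] (no change) → [11, 11, 12, 10, 10, 8, 13, 8, 8, 12]
j=4: nums[4]=10 ≤ 12 → i=4, swap nums[4],nums[4] (no change) → [11, 11, 12, 10, 10, 8, 13, 8, 8, 12]
j=5: nums[5]=8 ≤ 12 → i=5, swap nums[5],nums[5] (no change) → [11, 11, 12, 10, 10, 8, 13, 8, 8, 12]
j=6: nums[6]=13 > 12 → no swap
j=7: nums[7]=8 ≤ 12 → i=6, swap nums[6],nums[7] → [11, 11, 12, 10, 10, 8, 8, 13, 8, 12]
j=8: nums[8]=8 ≤ 12 → i=7, swap nums[7],nums[8] → [11, 11, 12, 10, 10, 8, 8, 8, 13, 12]
(after j=8) nums = [11, 11, 12, 10, 10, 8, 8, 8, 13, 12]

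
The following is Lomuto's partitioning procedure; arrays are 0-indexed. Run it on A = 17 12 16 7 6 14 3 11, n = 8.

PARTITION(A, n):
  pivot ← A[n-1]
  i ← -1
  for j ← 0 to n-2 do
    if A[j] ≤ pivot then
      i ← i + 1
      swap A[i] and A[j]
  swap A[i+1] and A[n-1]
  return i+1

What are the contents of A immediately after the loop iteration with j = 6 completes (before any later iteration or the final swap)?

7 6 3 17 12 14 16 11

pivot=11, i=-1
j=0: 17>11, skip
j=1: 12>11, skip
j=2: 16>11, skip
j=3: 7≤11, i=0, swap(0,3) ⇒ 7 12 16 17 6 14 3 11
j=4: 6≤11, i=1, swap(1,4) ⇒ 7 6 16 17 12 14 3 11
j=5: 14>11, skip
j=6: 3≤11, i=2, swap(2,6) ⇒ 7 6 3 17 12 14 16 11
(after j=6) A = 7 6 3 17 12 14 16 11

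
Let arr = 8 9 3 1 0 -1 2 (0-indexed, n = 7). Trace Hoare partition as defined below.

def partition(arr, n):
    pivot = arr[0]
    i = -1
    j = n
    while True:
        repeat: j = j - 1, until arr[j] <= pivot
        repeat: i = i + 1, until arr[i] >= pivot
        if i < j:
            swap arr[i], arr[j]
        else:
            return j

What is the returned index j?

pivot = arr[0] = 8; i = -1, j = 7
j→6 (arr[6]=2≤8), i→0 (arr[0]=8≥8); i<j, swap → 2 9 3 1 0 -1 8
j→5 (arr[5]=-1≤8), i→1 (arr[1]=9≥8); i<j, swap → 2 -1 3 1 0 9 8
j→4, i→5; i≥j, return j=4. arr = 2 -1 3 1 0 9 8

4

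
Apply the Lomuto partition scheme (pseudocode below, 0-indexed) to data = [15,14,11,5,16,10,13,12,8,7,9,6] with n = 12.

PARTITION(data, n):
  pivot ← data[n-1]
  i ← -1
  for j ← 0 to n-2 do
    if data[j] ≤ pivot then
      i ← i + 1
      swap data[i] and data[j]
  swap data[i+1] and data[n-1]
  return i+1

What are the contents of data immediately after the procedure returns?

pivot=6, i=-1
j=0: 15>6, skip
j=1: 14>6, skip
j=2: 11>6, skip
j=3: 5≤6, i=0, swap(0,3) ⇒ [5,14,11,15,16,10,13,12,8,7,9,6]
j=4: 16>6, skip
j=5: 10>6, skip
j=6: 13>6, skip
j=7: 12>6, skip
j=8: 8>6, skip
j=9: 7>6, skip
j=10: 9>6, skip
swap(1,11) ⇒ [5,6,11,15,16,10,13,12,8,7,9,14]; return 1

[5,6,11,15,16,10,13,12,8,7,9,14]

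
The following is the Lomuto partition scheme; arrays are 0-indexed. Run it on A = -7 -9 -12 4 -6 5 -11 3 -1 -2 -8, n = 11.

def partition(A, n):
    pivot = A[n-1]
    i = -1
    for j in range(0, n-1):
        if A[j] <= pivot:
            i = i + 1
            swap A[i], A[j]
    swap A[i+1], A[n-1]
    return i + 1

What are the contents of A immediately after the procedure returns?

pivot=-8, i=-1
j=0: -7>-8, skip
j=1: -9≤-8, i=0, swap(0,1) ⇒ -9 -7 -12 4 -6 5 -11 3 -1 -2 -8
j=2: -12≤-8, i=1, swap(1,2) ⇒ -9 -12 -7 4 -6 5 -11 3 -1 -2 -8
j=3: 4>-8, skip
j=4: -6>-8, skip
j=5: 5>-8, skip
j=6: -11≤-8, i=2, swap(2,6) ⇒ -9 -12 -11 4 -6 5 -7 3 -1 -2 -8
j=7: 3>-8, skip
j=8: -1>-8, skip
j=9: -2>-8, skip
swap(3,10) ⇒ -9 -12 -11 -8 -6 5 -7 3 -1 -2 4; return 3

-9 -12 -11 -8 -6 5 -7 3 -1 -2 4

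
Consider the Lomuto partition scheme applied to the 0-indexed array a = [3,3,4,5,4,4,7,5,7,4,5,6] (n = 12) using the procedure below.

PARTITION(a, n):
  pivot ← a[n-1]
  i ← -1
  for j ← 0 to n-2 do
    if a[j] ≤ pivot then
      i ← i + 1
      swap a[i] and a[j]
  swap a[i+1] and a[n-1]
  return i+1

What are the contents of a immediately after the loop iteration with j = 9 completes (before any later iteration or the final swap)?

pivot = a[11] = 6; i = -1
j=0: a[0]=3 ≤ 6 → i=0, swap a[0],a[0] (no change) → [3,3,4,5,4,4,7,5,7,4,5,6]
j=1: a[1]=3 ≤ 6 → i=1, swap a[1],a[1] (no change) → [3,3,4,5,4,4,7,5,7,4,5,6]
j=2: a[2]=4 ≤ 6 → i=2, swap a[2],a[2] (no change) → [3,3,4,5,4,4,7,5,7,4,5,6]
j=3: a[3]=5 ≤ 6 → i=3, swap a[3],a[3] (no change) → [3,3,4,5,4,4,7,5,7,4,5,6]
j=4: a[4]=4 ≤ 6 → i=4, swap a[4],a[4] (no change) → [3,3,4,5,4,4,7,5,7,4,5,6]
j=5: a[5]=4 ≤ 6 → i=5, swap a[5],a[5] (no change) → [3,3,4,5,4,4,7,5,7,4,5,6]
j=6: a[6]=7 > 6 → no swap
j=7: a[7]=5 ≤ 6 → i=6, swap a[6],a[7] → [3,3,4,5,4,4,5,7,7,4,5,6]
j=8: a[8]=7 > 6 → no swap
j=9: a[9]=4 ≤ 6 → i=7, swap a[7],a[9] → [3,3,4,5,4,4,5,4,7,7,5,6]
(after j=9) a = [3,3,4,5,4,4,5,4,7,7,5,6]

[3,3,4,5,4,4,5,4,7,7,5,6]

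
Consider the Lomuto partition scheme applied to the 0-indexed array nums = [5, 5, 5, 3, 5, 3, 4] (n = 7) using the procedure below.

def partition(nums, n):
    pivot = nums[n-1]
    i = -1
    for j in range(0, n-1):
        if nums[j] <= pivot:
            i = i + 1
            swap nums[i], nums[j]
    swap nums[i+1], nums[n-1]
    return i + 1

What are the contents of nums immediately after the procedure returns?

pivot = nums[6] = 4; i = -1
j=0: nums[0]=5 > 4 → no swap
j=1: nums[1]=5 > 4 → no swap
j=2: nums[2]=5 > 4 → no swap
j=3: nums[3]=3 ≤ 4 → i=0, swap nums[0],nums[3] → [3, 5, 5, 5, 5, 3, 4]
j=4: nums[4]=5 > 4 → no swap
j=5: nums[5]=3 ≤ 4 → i=1, swap nums[1],nums[5] → [3, 3, 5, 5, 5, 5, 4]
final swap nums[2],nums[6] → [3, 3, 4, 5, 5, 5, 5]; return 2

[3, 3, 4, 5, 5, 5, 5]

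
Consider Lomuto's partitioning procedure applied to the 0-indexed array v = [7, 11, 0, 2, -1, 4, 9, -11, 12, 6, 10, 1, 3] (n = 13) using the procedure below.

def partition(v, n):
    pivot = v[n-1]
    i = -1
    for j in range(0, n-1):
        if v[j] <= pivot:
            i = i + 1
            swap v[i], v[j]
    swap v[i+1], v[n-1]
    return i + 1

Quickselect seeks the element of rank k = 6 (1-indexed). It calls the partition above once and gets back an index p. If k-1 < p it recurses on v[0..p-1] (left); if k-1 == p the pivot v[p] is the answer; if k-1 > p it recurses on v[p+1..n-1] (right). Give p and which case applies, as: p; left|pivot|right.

pivot = v[12] = 3; i = -1
j=0: v[0]=7 > 3 → no swap
j=1: v[1]=11 > 3 → no swap
j=2: v[2]=0 ≤ 3 → i=0, swap v[0],v[2] → [0, 11, 7, 2, -1, 4, 9, -11, 12, 6, 10, 1, 3]
j=3: v[3]=2 ≤ 3 → i=1, swap v[1],v[3] → [0, 2, 7, 11, -1, 4, 9, -11, 12, 6, 10, 1, 3]
j=4: v[4]=-1 ≤ 3 → i=2, swap v[2],v[4] → [0, 2, -1, 11, 7, 4, 9, -11, 12, 6, 10, 1, 3]
j=5: v[5]=4 > 3 → no swap
j=6: v[6]=9 > 3 → no swap
j=7: v[7]=-11 ≤ 3 → i=3, swap v[3],v[7] → [0, 2, -1, -11, 7, 4, 9, 11, 12, 6, 10, 1, 3]
j=8: v[8]=12 > 3 → no swap
j=9: v[9]=6 > 3 → no swap
j=10: v[10]=10 > 3 → no swap
j=11: v[11]=1 ≤ 3 → i=4, swap v[4],v[11] → [0, 2, -1, -11, 1, 4, 9, 11, 12, 6, 10, 7, 3]
final swap v[5],v[12] → [0, 2, -1, -11, 1, 3, 9, 11, 12, 6, 10, 7, 4]; return 5
p = 5; k-1 = 5 == 5 ⇒ pivot

5; pivot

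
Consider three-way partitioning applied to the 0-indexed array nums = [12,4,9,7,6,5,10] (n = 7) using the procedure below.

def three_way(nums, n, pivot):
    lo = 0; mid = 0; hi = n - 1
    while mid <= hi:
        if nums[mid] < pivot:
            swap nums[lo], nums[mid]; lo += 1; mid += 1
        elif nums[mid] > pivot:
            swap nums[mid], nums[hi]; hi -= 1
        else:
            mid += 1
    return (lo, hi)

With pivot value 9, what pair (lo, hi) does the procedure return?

lo=0 mid=0 hi=6
12>9: swap(0,6), hi=5 ⇒ [10,4,9,7,6,5,12]
10>9: swap(0,5), hi=4 ⇒ [5,4,9,7,6,10,12]
5<9: swap(0,0), lo=1 mid=1 ⇒ [5,4,9,7,6,10,12]
4<9: swap(1,1), lo=2 mid=2 ⇒ [5,4,9,7,6,10,12]
9=9: mid=3
7<9: swap(2,3), lo=3 mid=4 ⇒ [5,4,7,9,6,10,12]
6<9: swap(3,4), lo=4 mid=5 ⇒ [5,4,7,6,9,10,12]
done. lo=4 hi=4; nums=[5,4,7,6,9,10,12]

(4, 4)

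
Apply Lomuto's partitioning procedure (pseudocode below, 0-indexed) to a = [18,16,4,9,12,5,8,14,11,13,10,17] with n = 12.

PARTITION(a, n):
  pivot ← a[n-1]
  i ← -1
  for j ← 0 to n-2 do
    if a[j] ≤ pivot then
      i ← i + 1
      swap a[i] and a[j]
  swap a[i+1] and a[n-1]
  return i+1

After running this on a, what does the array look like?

[16,4,9,12,5,8,14,11,13,10,17,18]

pivot = a[11] = 17; i = -1
j=0: a[0]=18 > 17 → no swap
j=1: a[1]=16 ≤ 17 → i=0, swap a[0],a[1] → [16,18,4,9,12,5,8,14,11,13,10,17]
j=2: a[2]=4 ≤ 17 → i=1, swap a[1],a[2] → [16,4,18,9,12,5,8,14,11,13,10,17]
j=3: a[3]=9 ≤ 17 → i=2, swap a[2],a[3] → [16,4,9,18,12,5,8,14,11,13,10,17]
j=4: a[4]=12 ≤ 17 → i=3, swap a[3],a[4] → [16,4,9,12,18,5,8,14,11,13,10,17]
j=5: a[5]=5 ≤ 17 → i=4, swap a[4],a[5] → [16,4,9,12,5,18,8,14,11,13,10,17]
j=6: a[6]=8 ≤ 17 → i=5, swap a[5],a[6] → [16,4,9,12,5,8,18,14,11,13,10,17]
j=7: a[7]=14 ≤ 17 → i=6, swap a[6],a[7] → [16,4,9,12,5,8,14,18,11,13,10,17]
j=8: a[8]=11 ≤ 17 → i=7, swap a[7],a[8] → [16,4,9,12,5,8,14,11,18,13,10,17]
j=9: a[9]=13 ≤ 17 → i=8, swap a[8],a[9] → [16,4,9,12,5,8,14,11,13,18,10,17]
j=10: a[10]=10 ≤ 17 → i=9, swap a[9],a[10] → [16,4,9,12,5,8,14,11,13,10,18,17]
final swap a[10],a[11] → [16,4,9,12,5,8,14,11,13,10,17,18]; return 10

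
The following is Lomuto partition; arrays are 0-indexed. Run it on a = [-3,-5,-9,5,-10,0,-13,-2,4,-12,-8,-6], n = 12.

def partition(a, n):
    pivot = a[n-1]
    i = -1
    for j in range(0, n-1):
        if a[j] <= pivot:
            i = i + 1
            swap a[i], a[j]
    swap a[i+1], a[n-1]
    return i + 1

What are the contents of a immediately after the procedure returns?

[-9,-10,-13,-12,-8,-6,-3,-2,4,5,-5,0]

pivot = a[11] = -6; i = -1
j=0: a[0]=-3 > -6 → no swap
j=1: a[1]=-5 > -6 → no swap
j=2: a[2]=-9 ≤ -6 → i=0, swap a[0],a[2] → [-9,-5,-3,5,-10,0,-13,-2,4,-12,-8,-6]
j=3: a[3]=5 > -6 → no swap
j=4: a[4]=-10 ≤ -6 → i=1, swap a[1],a[4] → [-9,-10,-3,5,-5,0,-13,-2,4,-12,-8,-6]
j=5: a[5]=0 > -6 → no swap
j=6: a[6]=-13 ≤ -6 → i=2, swap a[2],a[6] → [-9,-10,-13,5,-5,0,-3,-2,4,-12,-8,-6]
j=7: a[7]=-2 > -6 → no swap
j=8: a[8]=4 > -6 → no swap
j=9: a[9]=-12 ≤ -6 → i=3, swap a[3],a[9] → [-9,-10,-13,-12,-5,0,-3,-2,4,5,-8,-6]
j=10: a[10]=-8 ≤ -6 → i=4, swap a[4],a[10] → [-9,-10,-13,-12,-8,0,-3,-2,4,5,-5,-6]
final swap a[5],a[11] → [-9,-10,-13,-12,-8,-6,-3,-2,4,5,-5,0]; return 5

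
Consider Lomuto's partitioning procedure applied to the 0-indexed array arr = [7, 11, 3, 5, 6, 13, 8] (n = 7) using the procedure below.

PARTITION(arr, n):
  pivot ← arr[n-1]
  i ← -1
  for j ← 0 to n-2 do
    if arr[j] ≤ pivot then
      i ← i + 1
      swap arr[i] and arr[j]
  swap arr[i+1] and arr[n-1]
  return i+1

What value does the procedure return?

4

pivot = arr[6] = 8; i = -1
j=0: arr[0]=7 ≤ 8 → i=0, swap arr[0],arr[0] (no change) → [7, 11, 3, 5, 6, 13, 8]
j=1: arr[1]=11 > 8 → no swap
j=2: arr[2]=3 ≤ 8 → i=1, swap arr[1],arr[2] → [7, 3, 11, 5, 6, 13, 8]
j=3: arr[3]=5 ≤ 8 → i=2, swap arr[2],arr[3] → [7, 3, 5, 11, 6, 13, 8]
j=4: arr[4]=6 ≤ 8 → i=3, swap arr[3],arr[4] → [7, 3, 5, 6, 11, 13, 8]
j=5: arr[5]=13 > 8 → no swap
final swap arr[4],arr[6] → [7, 3, 5, 6, 8, 13, 11]; return 4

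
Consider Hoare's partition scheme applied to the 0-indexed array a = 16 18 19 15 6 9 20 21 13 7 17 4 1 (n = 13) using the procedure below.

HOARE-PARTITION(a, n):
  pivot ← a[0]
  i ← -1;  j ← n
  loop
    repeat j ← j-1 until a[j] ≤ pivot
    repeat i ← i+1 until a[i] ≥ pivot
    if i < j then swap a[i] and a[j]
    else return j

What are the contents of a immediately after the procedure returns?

pivot=16
j stops at 12 (1), i stops at 0 (16); swap ⇒ 1 18 19 15 6 9 20 21 13 7 17 4 16
j stops at 11 (4), i stops at 1 (18); swap ⇒ 1 4 19 15 6 9 20 21 13 7 17 18 16
j stops at 9 (7), i stops at 2 (19); swap ⇒ 1 4 7 15 6 9 20 21 13 19 17 18 16
j stops at 8 (13), i stops at 6 (20); swap ⇒ 1 4 7 15 6 9 13 21 20 19 17 18 16
j stops at 6, i stops at 7; i≥j ⇒ return 6. a=1 4 7 15 6 9 13 21 20 19 17 18 16

1 4 7 15 6 9 13 21 20 19 17 18 16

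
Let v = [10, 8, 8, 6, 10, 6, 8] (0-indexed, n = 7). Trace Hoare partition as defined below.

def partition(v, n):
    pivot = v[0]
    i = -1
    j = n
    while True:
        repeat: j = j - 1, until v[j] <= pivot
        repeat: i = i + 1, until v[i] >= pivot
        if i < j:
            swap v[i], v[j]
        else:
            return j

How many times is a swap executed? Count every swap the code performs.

2

pivot=10
j stops at 6 (8), i stops at 0 (10); swap ⇒ [8, 8, 8, 6, 10, 6, 10]
j stops at 5 (6), i stops at 4 (10); swap ⇒ [8, 8, 8, 6, 6, 10, 10]
j stops at 4, i stops at 5; i≥j ⇒ return 4. v=[8, 8, 8, 6, 6, 10, 10]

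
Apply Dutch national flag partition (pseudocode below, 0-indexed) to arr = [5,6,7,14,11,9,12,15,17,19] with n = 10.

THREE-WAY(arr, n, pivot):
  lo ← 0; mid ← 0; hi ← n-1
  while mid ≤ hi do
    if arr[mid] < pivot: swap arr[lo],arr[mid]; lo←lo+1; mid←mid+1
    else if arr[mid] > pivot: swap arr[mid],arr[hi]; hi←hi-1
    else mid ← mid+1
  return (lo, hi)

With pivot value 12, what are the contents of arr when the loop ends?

lo=0 mid=0 hi=9
5<12: swap(0,0), lo=1 mid=1 ⇒ [5,6,7,14,11,9,12,15,17,19]
6<12: swap(1,1), lo=2 mid=2 ⇒ [5,6,7,14,11,9,12,15,17,19]
7<12: swap(2,2), lo=3 mid=3 ⇒ [5,6,7,14,11,9,12,15,17,19]
14>12: swap(3,9), hi=8 ⇒ [5,6,7,19,11,9,12,15,17,14]
19>12: swap(3,8), hi=7 ⇒ [5,6,7,17,11,9,12,15,19,14]
17>12: swap(3,7), hi=6 ⇒ [5,6,7,15,11,9,12,17,19,14]
15>12: swap(3,6), hi=5 ⇒ [5,6,7,12,11,9,15,17,19,14]
12=12: mid=4
11<12: swap(3,4), lo=4 mid=5 ⇒ [5,6,7,11,12,9,15,17,19,14]
9<12: swap(4,5), lo=5 mid=6 ⇒ [5,6,7,11,9,12,15,17,19,14]
done. lo=5 hi=5; arr=[5,6,7,11,9,12,15,17,19,14]

[5,6,7,11,9,12,15,17,19,14]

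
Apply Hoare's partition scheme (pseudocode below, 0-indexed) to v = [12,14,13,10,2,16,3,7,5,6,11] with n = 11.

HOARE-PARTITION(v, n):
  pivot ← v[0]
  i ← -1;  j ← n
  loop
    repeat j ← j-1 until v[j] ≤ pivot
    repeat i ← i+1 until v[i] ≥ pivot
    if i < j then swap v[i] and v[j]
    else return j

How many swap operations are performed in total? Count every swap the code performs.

pivot = v[0] = 12; i = -1, j = 11
j→10 (v[10]=11≤12), i→0 (v[0]=12≥12); i<j, swap → [11,14,13,10,2,16,3,7,5,6,12]
j→9 (v[9]=6≤12), i→1 (v[1]=14≥12); i<j, swap → [11,6,13,10,2,16,3,7,5,14,12]
j→8 (v[8]=5≤12), i→2 (v[2]=13≥12); i<j, swap → [11,6,5,10,2,16,3,7,13,14,12]
j→7 (v[7]=7≤12), i→5 (v[5]=16≥12); i<j, swap → [11,6,5,10,2,7,3,16,13,14,12]
j→6, i→7; i≥j, return j=6. v = [11,6,5,10,2,7,3,16,13,14,12]

4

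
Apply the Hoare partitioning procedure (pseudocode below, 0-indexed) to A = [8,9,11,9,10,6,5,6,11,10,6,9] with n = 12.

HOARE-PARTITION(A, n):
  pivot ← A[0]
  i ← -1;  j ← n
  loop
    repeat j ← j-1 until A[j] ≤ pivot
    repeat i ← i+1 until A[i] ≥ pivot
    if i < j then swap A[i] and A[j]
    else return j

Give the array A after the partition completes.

pivot=8
j stops at 10 (6), i stops at 0 (8); swap ⇒ [6,9,11,9,10,6,5,6,11,10,8,9]
j stops at 7 (6), i stops at 1 (9); swap ⇒ [6,6,11,9,10,6,5,9,11,10,8,9]
j stops at 6 (5), i stops at 2 (11); swap ⇒ [6,6,5,9,10,6,11,9,11,10,8,9]
j stops at 5 (6), i stops at 3 (9); swap ⇒ [6,6,5,6,10,9,11,9,11,10,8,9]
j stops at 3, i stops at 4; i≥j ⇒ return 3. A=[6,6,5,6,10,9,11,9,11,10,8,9]

[6,6,5,6,10,9,11,9,11,10,8,9]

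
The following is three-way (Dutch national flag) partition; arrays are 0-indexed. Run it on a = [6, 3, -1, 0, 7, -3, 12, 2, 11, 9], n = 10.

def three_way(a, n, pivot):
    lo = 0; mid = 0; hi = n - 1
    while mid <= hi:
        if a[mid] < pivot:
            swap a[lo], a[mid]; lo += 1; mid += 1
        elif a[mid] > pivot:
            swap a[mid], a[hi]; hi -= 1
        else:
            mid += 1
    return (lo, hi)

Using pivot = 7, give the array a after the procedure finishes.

[6, 3, -1, 0, -3, 2, 7, 11, 9, 12]

lo=0 mid=0 hi=9
6<7: swap(0,0), lo=1 mid=1 ⇒ [6, 3, -1, 0, 7, -3, 12, 2, 11, 9]
3<7: swap(1,1), lo=2 mid=2 ⇒ [6, 3, -1, 0, 7, -3, 12, 2, 11, 9]
-1<7: swap(2,2), lo=3 mid=3 ⇒ [6, 3, -1, 0, 7, -3, 12, 2, 11, 9]
0<7: swap(3,3), lo=4 mid=4 ⇒ [6, 3, -1, 0, 7, -3, 12, 2, 11, 9]
7=7: mid=5
-3<7: swap(4,5), lo=5 mid=6 ⇒ [6, 3, -1, 0, -3, 7, 12, 2, 11, 9]
12>7: swap(6,9), hi=8 ⇒ [6, 3, -1, 0, -3, 7, 9, 2, 11, 12]
9>7: swap(6,8), hi=7 ⇒ [6, 3, -1, 0, -3, 7, 11, 2, 9, 12]
11>7: swap(6,7), hi=6 ⇒ [6, 3, -1, 0, -3, 7, 2, 11, 9, 12]
2<7: swap(5,6), lo=6 mid=7 ⇒ [6, 3, -1, 0, -3, 2, 7, 11, 9, 12]
done. lo=6 hi=6; a=[6, 3, -1, 0, -3, 2, 7, 11, 9, 12]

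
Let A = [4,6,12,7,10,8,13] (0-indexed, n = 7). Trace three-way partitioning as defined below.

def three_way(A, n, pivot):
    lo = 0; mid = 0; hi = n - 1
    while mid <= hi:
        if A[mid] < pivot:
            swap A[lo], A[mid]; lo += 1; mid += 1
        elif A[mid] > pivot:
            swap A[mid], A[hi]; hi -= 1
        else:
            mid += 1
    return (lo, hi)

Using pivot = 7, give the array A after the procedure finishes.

pivot = 7; lo=0, mid=0, hi=6
A[mid]=4<7: swap A[0],A[0]; lo=1,mid=1 → [4,6,12,7,10,8,13]
A[mid]=6<7: swap A[1],A[1]; lo=2,mid=2 → [4,6,12,7,10,8,13]
A[mid]=12>7: swap A[2],A[6]; hi=5 → [4,6,13,7,10,8,12]
A[mid]=13>7: swap A[2],A[5]; hi=4 → [4,6,8,7,10,13,12]
A[mid]=8>7: swap A[2],A[4]; hi=3 → [4,6,10,7,8,13,12]
A[mid]=10>7: swap A[2],A[3]; hi=2 → [4,6,7,10,8,13,12]
A[mid]=7=7: mid=3
end: lo=2, hi=2; A = [4,6,7,10,8,13,12]

[4,6,7,10,8,13,12]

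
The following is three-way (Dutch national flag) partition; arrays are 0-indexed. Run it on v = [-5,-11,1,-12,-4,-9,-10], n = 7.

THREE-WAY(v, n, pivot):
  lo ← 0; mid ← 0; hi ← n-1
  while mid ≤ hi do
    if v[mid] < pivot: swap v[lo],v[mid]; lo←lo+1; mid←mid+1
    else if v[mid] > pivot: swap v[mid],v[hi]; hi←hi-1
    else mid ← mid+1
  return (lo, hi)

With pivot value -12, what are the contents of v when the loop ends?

pivot = -12; lo=0, mid=0, hi=6
v[mid]=-5>-12: swap v[0],v[6]; hi=5 → [-10,-11,1,-12,-4,-9,-5]
v[mid]=-10>-12: swap v[0],v[5]; hi=4 → [-9,-11,1,-12,-4,-10,-5]
v[mid]=-9>-12: swap v[0],v[4]; hi=3 → [-4,-11,1,-12,-9,-10,-5]
v[mid]=-4>-12: swap v[0],v[3]; hi=2 → [-12,-11,1,-4,-9,-10,-5]
v[mid]=-12=-12: mid=1
v[mid]=-11>-12: swap v[1],v[2]; hi=1 → [-12,1,-11,-4,-9,-10,-5]
v[mid]=1>-12: swap v[1],v[1]; hi=0 → [-12,1,-11,-4,-9,-10,-5]
end: lo=0, hi=0; v = [-12,1,-11,-4,-9,-10,-5]

[-12,1,-11,-4,-9,-10,-5]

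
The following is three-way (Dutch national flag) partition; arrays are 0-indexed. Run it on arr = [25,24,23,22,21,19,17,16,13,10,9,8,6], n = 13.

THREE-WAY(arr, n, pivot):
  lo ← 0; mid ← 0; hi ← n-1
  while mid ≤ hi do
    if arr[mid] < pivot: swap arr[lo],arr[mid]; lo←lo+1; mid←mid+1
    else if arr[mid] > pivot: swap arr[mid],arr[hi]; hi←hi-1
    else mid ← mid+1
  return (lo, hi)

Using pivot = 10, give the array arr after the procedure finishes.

pivot = 10; lo=0, mid=0, hi=12
arr[mid]=25>10: swap arr[0],arr[12]; hi=11 → [6,24,23,22,21,19,17,16,13,10,9,8,25]
arr[mid]=6<10: swap arr[0],arr[0]; lo=1,mid=1 → [6,24,23,22,21,19,17,16,13,10,9,8,25]
arr[mid]=24>10: swap arr[1],arr[11]; hi=10 → [6,8,23,22,21,19,17,16,13,10,9,24,25]
arr[mid]=8<10: swap arr[1],arr[1]; lo=2,mid=2 → [6,8,23,22,21,19,17,16,13,10,9,24,25]
arr[mid]=23>10: swap arr[2],arr[10]; hi=9 → [6,8,9,22,21,19,17,16,13,10,23,24,25]
arr[mid]=9<10: swap arr[2],arr[2]; lo=3,mid=3 → [6,8,9,22,21,19,17,16,13,10,23,24,25]
arr[mid]=22>10: swap arr[3],arr[9]; hi=8 → [6,8,9,10,21,19,17,16,13,22,23,24,25]
arr[mid]=10=10: mid=4
arr[mid]=21>10: swap arr[4],arr[8]; hi=7 → [6,8,9,10,13,19,17,16,21,22,23,24,25]
arr[mid]=13>10: swap arr[4],arr[7]; hi=6 → [6,8,9,10,16,19,17,13,21,22,23,24,25]
arr[mid]=16>10: swap arr[4],arr[6]; hi=5 → [6,8,9,10,17,19,16,13,21,22,23,24,25]
arr[mid]=17>10: swap arr[4],arr[5]; hi=4 → [6,8,9,10,19,17,16,13,21,22,23,24,25]
arr[mid]=19>10: swap arr[4],arr[4]; hi=3 → [6,8,9,10,19,17,16,13,21,22,23,24,25]
end: lo=3, hi=3; arr = [6,8,9,10,19,17,16,13,21,22,23,24,25]

[6,8,9,10,19,17,16,13,21,22,23,24,25]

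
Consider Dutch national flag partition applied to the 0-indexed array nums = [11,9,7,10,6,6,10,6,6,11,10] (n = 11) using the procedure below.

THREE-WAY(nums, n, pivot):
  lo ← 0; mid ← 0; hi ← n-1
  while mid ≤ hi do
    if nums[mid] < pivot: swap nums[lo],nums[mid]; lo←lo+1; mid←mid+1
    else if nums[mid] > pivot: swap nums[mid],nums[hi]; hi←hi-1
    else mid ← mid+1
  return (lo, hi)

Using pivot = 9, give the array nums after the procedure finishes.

pivot = 9; lo=0, mid=0, hi=10
nums[mid]=11>9: swap nums[0],nums[10]; hi=9 → [10,9,7,10,6,6,10,6,6,11,11]
nums[mid]=10>9: swap nums[0],nums[9]; hi=8 → [11,9,7,10,6,6,10,6,6,10,11]
nums[mid]=11>9: swap nums[0],nums[8]; hi=7 → [6,9,7,10,6,6,10,6,11,10,11]
nums[mid]=6<9: swap nums[0],nums[0]; lo=1,mid=1 → [6,9,7,10,6,6,10,6,11,10,11]
nums[mid]=9=9: mid=2
nums[mid]=7<9: swap nums[1],nums[2]; lo=2,mid=3 → [6,7,9,10,6,6,10,6,11,10,11]
nums[mid]=10>9: swap nums[3],nums[7]; hi=6 → [6,7,9,6,6,6,10,10,11,10,11]
nums[mid]=6<9: swap nums[2],nums[3]; lo=3,mid=4 → [6,7,6,9,6,6,10,10,11,10,11]
nums[mid]=6<9: swap nums[3],nums[4]; lo=4,mid=5 → [6,7,6,6,9,6,10,10,11,10,11]
nums[mid]=6<9: swap nums[4],nums[5]; lo=5,mid=6 → [6,7,6,6,6,9,10,10,11,10,11]
nums[mid]=10>9: swap nums[6],nums[6]; hi=5 → [6,7,6,6,6,9,10,10,11,10,11]
end: lo=5, hi=5; nums = [6,7,6,6,6,9,10,10,11,10,11]

[6,7,6,6,6,9,10,10,11,10,11]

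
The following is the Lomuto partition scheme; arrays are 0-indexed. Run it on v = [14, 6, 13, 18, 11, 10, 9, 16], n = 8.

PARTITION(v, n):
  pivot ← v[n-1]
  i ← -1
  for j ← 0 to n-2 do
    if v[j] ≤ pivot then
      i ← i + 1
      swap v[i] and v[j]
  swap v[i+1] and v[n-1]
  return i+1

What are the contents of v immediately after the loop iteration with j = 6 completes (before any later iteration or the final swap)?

[14, 6, 13, 11, 10, 9, 18, 16]

pivot=16, i=-1
j=0: 14≤16, i=0, swap(0,0) ⇒ [14, 6, 13, 18, 11, 10, 9, 16]
j=1: 6≤16, i=1, swap(1,1) ⇒ [14, 6, 13, 18, 11, 10, 9, 16]
j=2: 13≤16, i=2, swap(2,2) ⇒ [14, 6, 13, 18, 11, 10, 9, 16]
j=3: 18>16, skip
j=4: 11≤16, i=3, swap(3,4) ⇒ [14, 6, 13, 11, 18, 10, 9, 16]
j=5: 10≤16, i=4, swap(4,5) ⇒ [14, 6, 13, 11, 10, 18, 9, 16]
j=6: 9≤16, i=5, swap(5,6) ⇒ [14, 6, 13, 11, 10, 9, 18, 16]
(after j=6) v = [14, 6, 13, 11, 10, 9, 18, 16]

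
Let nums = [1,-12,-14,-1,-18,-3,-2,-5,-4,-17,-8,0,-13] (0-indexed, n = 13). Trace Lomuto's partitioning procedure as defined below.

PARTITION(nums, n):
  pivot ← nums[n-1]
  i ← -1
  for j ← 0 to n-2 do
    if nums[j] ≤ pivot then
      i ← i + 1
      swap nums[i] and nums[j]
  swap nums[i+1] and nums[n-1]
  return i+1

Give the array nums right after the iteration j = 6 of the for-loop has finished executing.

[-14,-18,1,-1,-12,-3,-2,-5,-4,-17,-8,0,-13]

pivot = nums[12] = -13; i = -1
j=0: nums[0]=1 > -13 → no swap
j=1: nums[1]=-12 > -13 → no swap
j=2: nums[2]=-14 ≤ -13 → i=0, swap nums[0],nums[2] → [-14,-12,1,-1,-18,-3,-2,-5,-4,-17,-8,0,-13]
j=3: nums[3]=-1 > -13 → no swap
j=4: nums[4]=-18 ≤ -13 → i=1, swap nums[1],nums[4] → [-14,-18,1,-1,-12,-3,-2,-5,-4,-17,-8,0,-13]
j=5: nums[5]=-3 > -13 → no swap
j=6: nums[6]=-2 > -13 → no swap
(after j=6) nums = [-14,-18,1,-1,-12,-3,-2,-5,-4,-17,-8,0,-13]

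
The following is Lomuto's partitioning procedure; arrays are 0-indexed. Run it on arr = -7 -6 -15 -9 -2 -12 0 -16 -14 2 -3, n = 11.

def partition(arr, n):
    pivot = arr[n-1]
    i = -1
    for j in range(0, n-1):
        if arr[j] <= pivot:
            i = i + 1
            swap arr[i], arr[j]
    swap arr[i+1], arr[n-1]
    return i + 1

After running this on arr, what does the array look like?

-7 -6 -15 -9 -12 -16 -14 -3 0 2 -2

pivot = arr[10] = -3; i = -1
j=0: arr[0]=-7 ≤ -3 → i=0, swap arr[0],arr[0] (no change) → -7 -6 -15 -9 -2 -12 0 -16 -14 2 -3
j=1: arr[1]=-6 ≤ -3 → i=1, swap arr[1],arr[1] (no change) → -7 -6 -15 -9 -2 -12 0 -16 -14 2 -3
j=2: arr[2]=-15 ≤ -3 → i=2, swap arr[2],arr[2] (no change) → -7 -6 -15 -9 -2 -12 0 -16 -14 2 -3
j=3: arr[3]=-9 ≤ -3 → i=3, swap arr[3],arr[3] (no change) → -7 -6 -15 -9 -2 -12 0 -16 -14 2 -3
j=4: arr[4]=-2 > -3 → no swap
j=5: arr[5]=-12 ≤ -3 → i=4, swap arr[4],arr[5] → -7 -6 -15 -9 -12 -2 0 -16 -14 2 -3
j=6: arr[6]=0 > -3 → no swap
j=7: arr[7]=-16 ≤ -3 → i=5, swap arr[5],arr[7] → -7 -6 -15 -9 -12 -16 0 -2 -14 2 -3
j=8: arr[8]=-14 ≤ -3 → i=6, swap arr[6],arr[8] → -7 -6 -15 -9 -12 -16 -14 -2 0 2 -3
j=9: arr[9]=2 > -3 → no swap
final swap arr[7],arr[10] → -7 -6 -15 -9 -12 -16 -14 -3 0 2 -2; return 7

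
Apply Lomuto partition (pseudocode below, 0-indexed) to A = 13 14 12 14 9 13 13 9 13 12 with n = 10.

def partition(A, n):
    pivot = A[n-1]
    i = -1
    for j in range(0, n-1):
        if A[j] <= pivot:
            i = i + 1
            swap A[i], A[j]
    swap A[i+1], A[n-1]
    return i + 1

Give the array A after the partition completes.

pivot = A[9] = 12; i = -1
j=0: A[0]=13 > 12 → no swap
j=1: A[1]=14 > 12 → no swap
j=2: A[2]=12 ≤ 12 → i=0, swap A[0],A[2] → 12 14 13 14 9 13 13 9 13 12
j=3: A[3]=14 > 12 → no swap
j=4: A[4]=9 ≤ 12 → i=1, swap A[1],A[4] → 12 9 13 14 14 13 13 9 13 12
j=5: A[5]=13 > 12 → no swap
j=6: A[6]=13 > 12 → no swap
j=7: A[7]=9 ≤ 12 → i=2, swap A[2],A[7] → 12 9 9 14 14 13 13 13 13 12
j=8: A[8]=13 > 12 → no swap
final swap A[3],A[9] → 12 9 9 12 14 13 13 13 13 14; return 3

12 9 9 12 14 13 13 13 13 14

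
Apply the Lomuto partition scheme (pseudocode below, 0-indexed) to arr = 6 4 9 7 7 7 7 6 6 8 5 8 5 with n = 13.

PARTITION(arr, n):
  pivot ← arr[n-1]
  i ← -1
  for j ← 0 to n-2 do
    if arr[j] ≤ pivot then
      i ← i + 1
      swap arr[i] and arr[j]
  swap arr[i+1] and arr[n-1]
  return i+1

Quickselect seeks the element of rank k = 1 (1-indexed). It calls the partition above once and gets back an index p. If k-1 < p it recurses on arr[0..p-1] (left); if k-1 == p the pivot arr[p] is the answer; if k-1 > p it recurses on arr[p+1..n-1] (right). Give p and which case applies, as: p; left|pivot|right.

2; left

pivot=5, i=-1
j=0: 6>5, skip
j=1: 4≤5, i=0, swap(0,1) ⇒ 4 6 9 7 7 7 7 6 6 8 5 8 5
j=2: 9>5, skip
j=3: 7>5, skip
j=4: 7>5, skip
j=5: 7>5, skip
j=6: 7>5, skip
j=7: 6>5, skip
j=8: 6>5, skip
j=9: 8>5, skip
j=10: 5≤5, i=1, swap(1,10) ⇒ 4 5 9 7 7 7 7 6 6 8 6 8 5
j=11: 8>5, skip
swap(2,12) ⇒ 4 5 5 7 7 7 7 6 6 8 6 8 9; return 2
p = 2; k-1 = 0 < 2 ⇒ left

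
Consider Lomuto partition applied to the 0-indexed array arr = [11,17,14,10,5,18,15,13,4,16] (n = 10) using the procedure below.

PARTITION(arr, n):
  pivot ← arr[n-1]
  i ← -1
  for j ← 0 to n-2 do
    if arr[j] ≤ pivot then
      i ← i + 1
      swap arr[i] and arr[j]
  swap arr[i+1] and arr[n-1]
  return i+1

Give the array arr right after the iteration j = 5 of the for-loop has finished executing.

[11,14,10,5,17,18,15,13,4,16]

pivot=16, i=-1
j=0: 11≤16, i=0, swap(0,0) ⇒ [11,17,14,10,5,18,15,13,4,16]
j=1: 17>16, skip
j=2: 14≤16, i=1, swap(1,2) ⇒ [11,14,17,10,5,18,15,13,4,16]
j=3: 10≤16, i=2, swap(2,3) ⇒ [11,14,10,17,5,18,15,13,4,16]
j=4: 5≤16, i=3, swap(3,4) ⇒ [11,14,10,5,17,18,15,13,4,16]
j=5: 18>16, skip
(after j=5) arr = [11,14,10,5,17,18,15,13,4,16]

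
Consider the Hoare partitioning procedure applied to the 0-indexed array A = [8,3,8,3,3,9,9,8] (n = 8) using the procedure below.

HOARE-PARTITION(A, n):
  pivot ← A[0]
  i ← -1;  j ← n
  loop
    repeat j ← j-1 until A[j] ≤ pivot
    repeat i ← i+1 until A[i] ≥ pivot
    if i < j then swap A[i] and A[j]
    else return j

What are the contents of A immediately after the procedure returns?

[8,3,3,3,8,9,9,8]

pivot = A[0] = 8; i = -1, j = 8
j→7 (A[7]=8≤8), i→0 (A[0]=8≥8); i<j, swap → [8,3,8,3,3,9,9,8]
j→4 (A[4]=3≤8), i→2 (A[2]=8≥8); i<j, swap → [8,3,3,3,8,9,9,8]
j→3, i→4; i≥j, return j=3. A = [8,3,3,3,8,9,9,8]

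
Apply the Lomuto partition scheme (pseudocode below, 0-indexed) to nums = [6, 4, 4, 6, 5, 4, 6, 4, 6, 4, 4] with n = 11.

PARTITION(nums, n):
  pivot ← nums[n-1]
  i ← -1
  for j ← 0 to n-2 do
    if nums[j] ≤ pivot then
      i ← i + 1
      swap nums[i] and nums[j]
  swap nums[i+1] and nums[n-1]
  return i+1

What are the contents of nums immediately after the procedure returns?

[4, 4, 4, 4, 4, 4, 6, 6, 6, 5, 6]

pivot = nums[10] = 4; i = -1
j=0: nums[0]=6 > 4 → no swap
j=1: nums[1]=4 ≤ 4 → i=0, swap nums[0],nums[1] → [4, 6, 4, 6, 5, 4, 6, 4, 6, 4, 4]
j=2: nums[2]=4 ≤ 4 → i=1, swap nums[1],nums[2] → [4, 4, 6, 6, 5, 4, 6, 4, 6, 4, 4]
j=3: nums[3]=6 > 4 → no swap
j=4: nums[4]=5 > 4 → no swap
j=5: nums[5]=4 ≤ 4 → i=2, swap nums[2],nums[5] → [4, 4, 4, 6, 5, 6, 6, 4, 6, 4, 4]
j=6: nums[6]=6 > 4 → no swap
j=7: nums[7]=4 ≤ 4 → i=3, swap nums[3],nums[7] → [4, 4, 4, 4, 5, 6, 6, 6, 6, 4, 4]
j=8: nums[8]=6 > 4 → no swap
j=9: nums[9]=4 ≤ 4 → i=4, swap nums[4],nums[9] → [4, 4, 4, 4, 4, 6, 6, 6, 6, 5, 4]
final swap nums[5],nums[10] → [4, 4, 4, 4, 4, 4, 6, 6, 6, 5, 6]; return 5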